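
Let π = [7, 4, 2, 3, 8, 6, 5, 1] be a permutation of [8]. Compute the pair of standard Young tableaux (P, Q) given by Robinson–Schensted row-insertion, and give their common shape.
P = [1, 3, 5] / [2, 6] / [4, 8] / [7];  Q = [1, 4, 5] / [2, 6] / [3, 7] / [8];  common shape = (3, 2, 2, 1)

Row-insert the values π_1, π_2, … into P one at a time, bumping the leftmost entry strictly greater than the inserted value down to the next row. The recording tableau Q records, in position (i, j), the step at which that cell was added to P.
  Insert 7 (step 1): P = [7];  Q = [1]
  Insert 4 (step 2): P = [4] / [7];  Q = [1] / [2]
  Insert 2 (step 3): P = [2] / [4] / [7];  Q = [1] / [2] / [3]
  Insert 3 (step 4): P = [2, 3] / [4] / [7];  Q = [1, 4] / [2] / [3]
  Insert 8 (step 5): P = [2, 3, 8] / [4] / [7];  Q = [1, 4, 5] / [2] / [3]
  Insert 6 (step 6): P = [2, 3, 6] / [4, 8] / [7];  Q = [1, 4, 5] / [2, 6] / [3]
  Insert 5 (step 7): P = [2, 3, 5] / [4, 6] / [7, 8];  Q = [1, 4, 5] / [2, 6] / [3, 7]
  Insert 1 (step 8): P = [1, 3, 5] / [2, 6] / [4, 8] / [7];  Q = [1, 4, 5] / [2, 6] / [3, 7] / [8]
Final shape: (3, 2, 2, 1).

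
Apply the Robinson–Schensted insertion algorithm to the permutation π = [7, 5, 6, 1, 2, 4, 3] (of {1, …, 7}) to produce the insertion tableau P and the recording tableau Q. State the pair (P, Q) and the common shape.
P = [1, 2, 3] / [4, 6] / [5] / [7];  Q = [1, 3, 6] / [2, 5] / [4] / [7];  common shape = (3, 2, 1, 1)

Row-insert the values π_1, π_2, … into P one at a time, bumping the leftmost entry strictly greater than the inserted value down to the next row. The recording tableau Q records, in position (i, j), the step at which that cell was added to P.
  Insert 7 (step 1): P = [7];  Q = [1]
  Insert 5 (step 2): P = [5] / [7];  Q = [1] / [2]
  Insert 6 (step 3): P = [5, 6] / [7];  Q = [1, 3] / [2]
  Insert 1 (step 4): P = [1, 6] / [5] / [7];  Q = [1, 3] / [2] / [4]
  Insert 2 (step 5): P = [1, 2] / [5, 6] / [7];  Q = [1, 3] / [2, 5] / [4]
  Insert 4 (step 6): P = [1, 2, 4] / [5, 6] / [7];  Q = [1, 3, 6] / [2, 5] / [4]
  Insert 3 (step 7): P = [1, 2, 3] / [4, 6] / [5] / [7];  Q = [1, 3, 6] / [2, 5] / [4] / [7]
Final shape: (3, 2, 1, 1).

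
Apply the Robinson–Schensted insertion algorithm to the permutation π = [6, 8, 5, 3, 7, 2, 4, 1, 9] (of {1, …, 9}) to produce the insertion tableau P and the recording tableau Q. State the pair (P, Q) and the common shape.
P = [1, 4, 9] / [2, 7] / [3, 8] / [5] / [6];  Q = [1, 2, 9] / [3, 5] / [4, 7] / [6] / [8];  common shape = (3, 2, 2, 1, 1)

Row-insert the values π_1, π_2, … into P one at a time, bumping the leftmost entry strictly greater than the inserted value down to the next row. The recording tableau Q records, in position (i, j), the step at which that cell was added to P.
  Insert 6 (step 1): P = [6];  Q = [1]
  Insert 8 (step 2): P = [6, 8];  Q = [1, 2]
  Insert 5 (step 3): P = [5, 8] / [6];  Q = [1, 2] / [3]
  Insert 3 (step 4): P = [3, 8] / [5] / [6];  Q = [1, 2] / [3] / [4]
  Insert 7 (step 5): P = [3, 7] / [5, 8] / [6];  Q = [1, 2] / [3, 5] / [4]
  Insert 2 (step 6): P = [2, 7] / [3, 8] / [5] / [6];  Q = [1, 2] / [3, 5] / [4] / [6]
  Insert 4 (step 7): P = [2, 4] / [3, 7] / [5, 8] / [6];  Q = [1, 2] / [3, 5] / [4, 7] / [6]
  Insert 1 (step 8): P = [1, 4] / [2, 7] / [3, 8] / [5] / [6];  Q = [1, 2] / [3, 5] / [4, 7] / [6] / [8]
  Insert 9 (step 9): P = [1, 4, 9] / [2, 7] / [3, 8] / [5] / [6];  Q = [1, 2, 9] / [3, 5] / [4, 7] / [6] / [8]
Final shape: (3, 2, 2, 1, 1).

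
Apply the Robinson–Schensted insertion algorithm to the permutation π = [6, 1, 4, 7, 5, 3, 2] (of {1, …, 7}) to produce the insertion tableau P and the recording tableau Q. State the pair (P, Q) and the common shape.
P = [1, 2, 5] / [3, 7] / [4] / [6];  Q = [1, 3, 4] / [2, 5] / [6] / [7];  common shape = (3, 2, 1, 1)

Row-insert the values π_1, π_2, … into P one at a time, bumping the leftmost entry strictly greater than the inserted value down to the next row. The recording tableau Q records, in position (i, j), the step at which that cell was added to P.
  Insert 6 (step 1): P = [6];  Q = [1]
  Insert 1 (step 2): P = [1] / [6];  Q = [1] / [2]
  Insert 4 (step 3): P = [1, 4] / [6];  Q = [1, 3] / [2]
  Insert 7 (step 4): P = [1, 4, 7] / [6];  Q = [1, 3, 4] / [2]
  Insert 5 (step 5): P = [1, 4, 5] / [6, 7];  Q = [1, 3, 4] / [2, 5]
  Insert 3 (step 6): P = [1, 3, 5] / [4, 7] / [6];  Q = [1, 3, 4] / [2, 5] / [6]
  Insert 2 (step 7): P = [1, 2, 5] / [3, 7] / [4] / [6];  Q = [1, 3, 4] / [2, 5] / [6] / [7]
Final shape: (3, 2, 1, 1).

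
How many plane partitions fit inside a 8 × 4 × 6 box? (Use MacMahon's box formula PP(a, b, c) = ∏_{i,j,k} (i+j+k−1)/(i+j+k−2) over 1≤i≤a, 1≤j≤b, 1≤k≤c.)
PP(8, 4, 6) = 90474964580

Evaluate the triple product over i = 1..8, j = 1..4, k = 1..6. The factors are (2/1) · (3/2) · (4/3) · (5/4) · (6/5) · (7/6) · (3/2) · (4/3) · … (192 factors total). The numerators and denominators telescope so the product is an integer; carrying out the multiplication exactly gives PP(8, 4, 6) = 90474964580.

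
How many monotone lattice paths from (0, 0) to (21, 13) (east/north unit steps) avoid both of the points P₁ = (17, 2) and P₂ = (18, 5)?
Number of paths = 922311120

Inclusion–exclusion. Total paths: C(34, 21) = 927983760. Through P₁: C(19, 17)·C(15, 4) = 233415. Through P₂: C(23, 18)·C(11, 3) = 5552085. Since P₁ is strictly southwest of P₂, a monotone path through both must visit P₁ then P₂; paths through both = C(19, 17)·C(4, 1)·C(11, 3) = 112860. Avoid both = 927983760 − 233415 − 5552085 + 112860 = 922311120.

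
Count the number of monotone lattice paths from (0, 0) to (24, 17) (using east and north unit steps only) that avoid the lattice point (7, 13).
Number of paths = 151120523250

Total paths from (0, 0) to (24, 17): C(41, 24) = 151584480450. Paths through (7, 13): (paths (0, 0) → (7, 13)) × (paths (7, 13) → (24, 17)) = C(20, 7) · C(21, 17) = 77520 · 5985 = 463957200. Avoidance count = 151584480450 − 463957200 = 151120523250.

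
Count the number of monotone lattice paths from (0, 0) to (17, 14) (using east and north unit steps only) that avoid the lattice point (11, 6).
Number of paths = 228017397

Total paths from (0, 0) to (17, 14): C(31, 17) = 265182525. Paths through (11, 6): (paths (0, 0) → (11, 6)) × (paths (11, 6) → (17, 14)) = C(17, 11) · C(14, 6) = 12376 · 3003 = 37165128. Avoidance count = 265182525 − 37165128 = 228017397.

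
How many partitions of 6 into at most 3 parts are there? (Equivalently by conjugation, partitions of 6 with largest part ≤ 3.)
p(6, parts ≤ 3) = 7

Partitions of 6 with all parts ≤ 3: 3+3, 3+2+1, 3+1+1+1, 2+2+2, 2+2+1+1, 2+1+1+1+1, 1+1+1+1+1+1. Count = 7.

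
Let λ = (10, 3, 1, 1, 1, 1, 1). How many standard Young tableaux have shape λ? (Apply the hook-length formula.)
# SYT of shape (10, 3, 1, 1, 1, 1, 1) = 459459

Hook-length formula: f^λ = n! / Π hook(c), product over all cells c of the Young diagram. For λ = (10, 3, 1, 1, 1, 1, 1), n = 18 boxes. Hook lengths by row (left-to-right, top-to-bottom): [16, 10, 9, 7, 6, 5, 4, 3, 2, 1]; [8, 2, 1]; [5]; [4]; [3]; [2]; [1]. Product of hooks = 13934592000. So f^λ = 18! / 13934592000 = 6402373705728000 / 13934592000 = 459459.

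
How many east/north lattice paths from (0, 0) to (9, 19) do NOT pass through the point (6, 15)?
Number of paths = 5007660

Total paths from (0, 0) to (9, 19): C(28, 9) = 6906900. Paths through (6, 15): (paths (0, 0) → (6, 15)) × (paths (6, 15) → (9, 19)) = C(21, 6) · C(7, 3) = 54264 · 35 = 1899240. Avoidance count = 6906900 − 1899240 = 5007660.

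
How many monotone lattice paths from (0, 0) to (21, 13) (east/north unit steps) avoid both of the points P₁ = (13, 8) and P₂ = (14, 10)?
Number of paths = 503997810

Inclusion–exclusion. Total paths: C(34, 21) = 927983760. Through P₁: C(21, 13)·C(13, 8) = 261891630. Through P₂: C(24, 14)·C(10, 7) = 235350720. Since P₁ is strictly southwest of P₂, a monotone path through both must visit P₁ then P₂; paths through both = C(21, 13)·C(3, 1)·C(10, 7) = 73256400. Avoid both = 927983760 − 261891630 − 235350720 + 73256400 = 503997810.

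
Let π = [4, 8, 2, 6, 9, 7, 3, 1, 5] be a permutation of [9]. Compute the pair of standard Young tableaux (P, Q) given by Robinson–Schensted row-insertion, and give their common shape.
P = [1, 3, 5] / [2, 6, 7] / [4, 9] / [8];  Q = [1, 2, 5] / [3, 4, 6] / [7, 9] / [8];  common shape = (3, 3, 2, 1)

Row-insert the values π_1, π_2, … into P one at a time, bumping the leftmost entry strictly greater than the inserted value down to the next row. The recording tableau Q records, in position (i, j), the step at which that cell was added to P.
  Insert 4 (step 1): P = [4];  Q = [1]
  Insert 8 (step 2): P = [4, 8];  Q = [1, 2]
  Insert 2 (step 3): P = [2, 8] / [4];  Q = [1, 2] / [3]
  Insert 6 (step 4): P = [2, 6] / [4, 8];  Q = [1, 2] / [3, 4]
  Insert 9 (step 5): P = [2, 6, 9] / [4, 8];  Q = [1, 2, 5] / [3, 4]
  Insert 7 (step 6): P = [2, 6, 7] / [4, 8, 9];  Q = [1, 2, 5] / [3, 4, 6]
  Insert 3 (step 7): P = [2, 3, 7] / [4, 6, 9] / [8];  Q = [1, 2, 5] / [3, 4, 6] / [7]
  Insert 1 (step 8): P = [1, 3, 7] / [2, 6, 9] / [4] / [8];  Q = [1, 2, 5] / [3, 4, 6] / [7] / [8]
  Insert 5 (step 9): P = [1, 3, 5] / [2, 6, 7] / [4, 9] / [8];  Q = [1, 2, 5] / [3, 4, 6] / [7, 9] / [8]
Final shape: (3, 3, 2, 1).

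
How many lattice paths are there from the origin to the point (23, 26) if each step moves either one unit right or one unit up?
Number of paths = 58343356817424

A monotone lattice path from (0, 0) to (23, 26) consists of 23 east steps and 26 north steps in some order, so it is determined by which 23 of the 49 steps are east. The count is C(49, 23) = 58343356817424.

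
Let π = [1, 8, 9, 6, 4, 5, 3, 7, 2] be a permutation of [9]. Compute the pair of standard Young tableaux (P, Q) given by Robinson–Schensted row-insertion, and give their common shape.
P = [1, 2, 5, 7] / [3, 9] / [4] / [6] / [8];  Q = [1, 2, 3, 8] / [4, 6] / [5] / [7] / [9];  common shape = (4, 2, 1, 1, 1)

Row-insert the values π_1, π_2, … into P one at a time, bumping the leftmost entry strictly greater than the inserted value down to the next row. The recording tableau Q records, in position (i, j), the step at which that cell was added to P.
  Insert 1 (step 1): P = [1];  Q = [1]
  Insert 8 (step 2): P = [1, 8];  Q = [1, 2]
  Insert 9 (step 3): P = [1, 8, 9];  Q = [1, 2, 3]
  Insert 6 (step 4): P = [1, 6, 9] / [8];  Q = [1, 2, 3] / [4]
  Insert 4 (step 5): P = [1, 4, 9] / [6] / [8];  Q = [1, 2, 3] / [4] / [5]
  Insert 5 (step 6): P = [1, 4, 5] / [6, 9] / [8];  Q = [1, 2, 3] / [4, 6] / [5]
  Insert 3 (step 7): P = [1, 3, 5] / [4, 9] / [6] / [8];  Q = [1, 2, 3] / [4, 6] / [5] / [7]
  Insert 7 (step 8): P = [1, 3, 5, 7] / [4, 9] / [6] / [8];  Q = [1, 2, 3, 8] / [4, 6] / [5] / [7]
  Insert 2 (step 9): P = [1, 2, 5, 7] / [3, 9] / [4] / [6] / [8];  Q = [1, 2, 3, 8] / [4, 6] / [5] / [7] / [9]
Final shape: (4, 2, 1, 1, 1).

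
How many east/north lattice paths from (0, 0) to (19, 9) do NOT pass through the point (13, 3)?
Number of paths = 6389460

Total paths from (0, 0) to (19, 9): C(28, 19) = 6906900. Paths through (13, 3): (paths (0, 0) → (13, 3)) × (paths (13, 3) → (19, 9)) = C(16, 13) · C(12, 6) = 560 · 924 = 517440. Avoidance count = 6906900 − 517440 = 6389460.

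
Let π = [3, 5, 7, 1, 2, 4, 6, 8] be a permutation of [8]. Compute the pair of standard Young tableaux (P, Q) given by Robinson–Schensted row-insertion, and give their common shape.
P = [1, 2, 4, 6, 8] / [3, 5, 7];  Q = [1, 2, 3, 7, 8] / [4, 5, 6];  common shape = (5, 3)

Row-insert the values π_1, π_2, … into P one at a time, bumping the leftmost entry strictly greater than the inserted value down to the next row. The recording tableau Q records, in position (i, j), the step at which that cell was added to P.
  Insert 3 (step 1): P = [3];  Q = [1]
  Insert 5 (step 2): P = [3, 5];  Q = [1, 2]
  Insert 7 (step 3): P = [3, 5, 7];  Q = [1, 2, 3]
  Insert 1 (step 4): P = [1, 5, 7] / [3];  Q = [1, 2, 3] / [4]
  Insert 2 (step 5): P = [1, 2, 7] / [3, 5];  Q = [1, 2, 3] / [4, 5]
  Insert 4 (step 6): P = [1, 2, 4] / [3, 5, 7];  Q = [1, 2, 3] / [4, 5, 6]
  Insert 6 (step 7): P = [1, 2, 4, 6] / [3, 5, 7];  Q = [1, 2, 3, 7] / [4, 5, 6]
  Insert 8 (step 8): P = [1, 2, 4, 6, 8] / [3, 5, 7];  Q = [1, 2, 3, 7, 8] / [4, 5, 6]
Final shape: (5, 3).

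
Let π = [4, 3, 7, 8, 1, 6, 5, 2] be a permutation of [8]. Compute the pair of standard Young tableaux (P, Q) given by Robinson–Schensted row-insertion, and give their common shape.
P = [1, 2, 8] / [3, 5] / [4, 6] / [7];  Q = [1, 3, 4] / [2, 6] / [5, 7] / [8];  common shape = (3, 2, 2, 1)

Row-insert the values π_1, π_2, … into P one at a time, bumping the leftmost entry strictly greater than the inserted value down to the next row. The recording tableau Q records, in position (i, j), the step at which that cell was added to P.
  Insert 4 (step 1): P = [4];  Q = [1]
  Insert 3 (step 2): P = [3] / [4];  Q = [1] / [2]
  Insert 7 (step 3): P = [3, 7] / [4];  Q = [1, 3] / [2]
  Insert 8 (step 4): P = [3, 7, 8] / [4];  Q = [1, 3, 4] / [2]
  Insert 1 (step 5): P = [1, 7, 8] / [3] / [4];  Q = [1, 3, 4] / [2] / [5]
  Insert 6 (step 6): P = [1, 6, 8] / [3, 7] / [4];  Q = [1, 3, 4] / [2, 6] / [5]
  Insert 5 (step 7): P = [1, 5, 8] / [3, 6] / [4, 7];  Q = [1, 3, 4] / [2, 6] / [5, 7]
  Insert 2 (step 8): P = [1, 2, 8] / [3, 5] / [4, 6] / [7];  Q = [1, 3, 4] / [2, 6] / [5, 7] / [8]
Final shape: (3, 2, 2, 1).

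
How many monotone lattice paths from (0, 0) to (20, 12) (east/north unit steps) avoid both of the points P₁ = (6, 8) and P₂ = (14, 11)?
Number of paths = 188870325

Inclusion–exclusion. Total paths: C(32, 20) = 225792840. Through P₁: C(14, 6)·C(18, 14) = 9189180. Through P₂: C(25, 14)·C(7, 6) = 31201800. Since P₁ is strictly southwest of P₂, a monotone path through both must visit P₁ then P₂; paths through both = C(14, 6)·C(11, 8)·C(7, 6) = 3468465. Avoid both = 225792840 − 9189180 − 31201800 + 3468465 = 188870325.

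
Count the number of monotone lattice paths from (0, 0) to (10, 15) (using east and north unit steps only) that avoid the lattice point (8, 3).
Number of paths = 3253745

Total paths from (0, 0) to (10, 15): C(25, 10) = 3268760. Paths through (8, 3): (paths (0, 0) → (8, 3)) × (paths (8, 3) → (10, 15)) = C(11, 8) · C(14, 2) = 165 · 91 = 15015. Avoidance count = 3268760 − 15015 = 3253745.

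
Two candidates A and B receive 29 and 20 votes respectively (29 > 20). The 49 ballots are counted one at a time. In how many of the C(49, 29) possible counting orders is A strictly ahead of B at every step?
Strict-lead orderings = 5193831553416

Total orderings of the 49 votes with 29 for A: C(49, 29) = 28277527346376. By the Bertrand ballot formula (Cycle Lemma / reflection principle), the number of orderings in which A is strictly ahead of B throughout is (p − q)/(p + q) · C(p + q, p) = (29 − 20)/(29 + 20) · 28277527346376 = 5193831553416.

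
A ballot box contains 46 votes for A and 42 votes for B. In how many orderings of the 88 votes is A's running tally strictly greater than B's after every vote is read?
Strict-lead orderings = 1090517614891254687077640

Total orderings of the 88 votes with 46 for A: C(88, 46) = 23991387527607603115708080. By the Bertrand ballot formula (Cycle Lemma / reflection principle), the number of orderings in which A is strictly ahead of B throughout is (p − q)/(p + q) · C(p + q, p) = (46 − 42)/(46 + 42) · 23991387527607603115708080 = 1090517614891254687077640.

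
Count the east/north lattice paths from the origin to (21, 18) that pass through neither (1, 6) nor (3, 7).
Number of paths = 57353462400

Inclusion–exclusion. Total paths: C(39, 21) = 62359143990. Through P₁: C(7, 1)·C(32, 20) = 1580549880. Through P₂: C(10, 3)·C(29, 18) = 4151674800. Since P₁ is strictly southwest of P₂, a monotone path through both must visit P₁ then P₂; paths through both = C(7, 1)·C(3, 2)·C(29, 18) = 726543090. Avoid both = 62359143990 − 1580549880 − 4151674800 + 726543090 = 57353462400.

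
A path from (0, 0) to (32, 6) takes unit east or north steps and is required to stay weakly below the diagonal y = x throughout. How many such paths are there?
Number of paths = 2258739

By the reflection principle (André's argument), the number of monotone paths to (32, 6) with n ≤ m that never go above y = x is C(38, 32) − C(38, 33) = 2760681 − 501942 = 2258739.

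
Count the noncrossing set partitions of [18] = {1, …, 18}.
C_18 = 477638700

These noncrossing partitions are counted by the Catalan number C_n = (1/(n + 1)) · C(2n, n). For n = 18: C_18 = (1/19) · C(36, 18) = 9075135300/19 = 477638700.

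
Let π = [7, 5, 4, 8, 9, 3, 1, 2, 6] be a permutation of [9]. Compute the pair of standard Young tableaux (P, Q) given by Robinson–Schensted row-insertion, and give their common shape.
P = [1, 2, 6] / [3, 8, 9] / [4] / [5] / [7];  Q = [1, 4, 5] / [2, 8, 9] / [3] / [6] / [7];  common shape = (3, 3, 1, 1, 1)

Row-insert the values π_1, π_2, … into P one at a time, bumping the leftmost entry strictly greater than the inserted value down to the next row. The recording tableau Q records, in position (i, j), the step at which that cell was added to P.
  Insert 7 (step 1): P = [7];  Q = [1]
  Insert 5 (step 2): P = [5] / [7];  Q = [1] / [2]
  Insert 4 (step 3): P = [4] / [5] / [7];  Q = [1] / [2] / [3]
  Insert 8 (step 4): P = [4, 8] / [5] / [7];  Q = [1, 4] / [2] / [3]
  Insert 9 (step 5): P = [4, 8, 9] / [5] / [7];  Q = [1, 4, 5] / [2] / [3]
  Insert 3 (step 6): P = [3, 8, 9] / [4] / [5] / [7];  Q = [1, 4, 5] / [2] / [3] / [6]
  Insert 1 (step 7): P = [1, 8, 9] / [3] / [4] / [5] / [7];  Q = [1, 4, 5] / [2] / [3] / [6] / [7]
  Insert 2 (step 8): P = [1, 2, 9] / [3, 8] / [4] / [5] / [7];  Q = [1, 4, 5] / [2, 8] / [3] / [6] / [7]
  Insert 6 (step 9): P = [1, 2, 6] / [3, 8, 9] / [4] / [5] / [7];  Q = [1, 4, 5] / [2, 8, 9] / [3] / [6] / [7]
Final shape: (3, 3, 1, 1, 1).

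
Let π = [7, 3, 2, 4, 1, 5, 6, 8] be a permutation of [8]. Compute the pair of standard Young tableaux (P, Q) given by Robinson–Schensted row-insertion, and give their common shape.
P = [1, 4, 5, 6, 8] / [2] / [3] / [7];  Q = [1, 4, 6, 7, 8] / [2] / [3] / [5];  common shape = (5, 1, 1, 1)

Row-insert the values π_1, π_2, … into P one at a time, bumping the leftmost entry strictly greater than the inserted value down to the next row. The recording tableau Q records, in position (i, j), the step at which that cell was added to P.
  Insert 7 (step 1): P = [7];  Q = [1]
  Insert 3 (step 2): P = [3] / [7];  Q = [1] / [2]
  Insert 2 (step 3): P = [2] / [3] / [7];  Q = [1] / [2] / [3]
  Insert 4 (step 4): P = [2, 4] / [3] / [7];  Q = [1, 4] / [2] / [3]
  Insert 1 (step 5): P = [1, 4] / [2] / [3] / [7];  Q = [1, 4] / [2] / [3] / [5]
  Insert 5 (step 6): P = [1, 4, 5] / [2] / [3] / [7];  Q = [1, 4, 6] / [2] / [3] / [5]
  Insert 6 (step 7): P = [1, 4, 5, 6] / [2] / [3] / [7];  Q = [1, 4, 6, 7] / [2] / [3] / [5]
  Insert 8 (step 8): P = [1, 4, 5, 6, 8] / [2] / [3] / [7];  Q = [1, 4, 6, 7, 8] / [2] / [3] / [5]
Final shape: (5, 1, 1, 1).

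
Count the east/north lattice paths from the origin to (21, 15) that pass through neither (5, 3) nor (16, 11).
Number of paths = 2754816102

Inclusion–exclusion. Total paths: C(36, 21) = 5567902560. Through P₁: C(8, 5)·C(28, 16) = 1703618280. Through P₂: C(27, 16)·C(9, 5) = 1642774770. Since P₁ is strictly southwest of P₂, a monotone path through both must visit P₁ then P₂; paths through both = C(8, 5)·C(19, 11)·C(9, 5) = 533306592. Avoid both = 5567902560 − 1703618280 − 1642774770 + 533306592 = 2754816102.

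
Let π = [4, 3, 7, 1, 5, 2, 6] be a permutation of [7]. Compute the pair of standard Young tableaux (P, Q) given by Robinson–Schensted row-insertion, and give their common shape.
P = [1, 2, 6] / [3, 5] / [4, 7];  Q = [1, 3, 7] / [2, 5] / [4, 6];  common shape = (3, 2, 2)

Row-insert the values π_1, π_2, … into P one at a time, bumping the leftmost entry strictly greater than the inserted value down to the next row. The recording tableau Q records, in position (i, j), the step at which that cell was added to P.
  Insert 4 (step 1): P = [4];  Q = [1]
  Insert 3 (step 2): P = [3] / [4];  Q = [1] / [2]
  Insert 7 (step 3): P = [3, 7] / [4];  Q = [1, 3] / [2]
  Insert 1 (step 4): P = [1, 7] / [3] / [4];  Q = [1, 3] / [2] / [4]
  Insert 5 (step 5): P = [1, 5] / [3, 7] / [4];  Q = [1, 3] / [2, 5] / [4]
  Insert 2 (step 6): P = [1, 2] / [3, 5] / [4, 7];  Q = [1, 3] / [2, 5] / [4, 6]
  Insert 6 (step 7): P = [1, 2, 6] / [3, 5] / [4, 7];  Q = [1, 3, 7] / [2, 5] / [4, 6]
Final shape: (3, 2, 2).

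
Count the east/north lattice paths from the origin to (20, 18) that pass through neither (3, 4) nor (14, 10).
Number of paths = 19707739947

Inclusion–exclusion. Total paths: C(38, 20) = 33578000610. Through P₁: C(7, 3)·C(31, 17) = 9281388375. Through P₂: C(24, 14)·C(14, 6) = 5889651768. Since P₁ is strictly southwest of P₂, a monotone path through both must visit P₁ then P₂; paths through both = C(7, 3)·C(17, 11)·C(14, 6) = 1300779480. Avoid both = 33578000610 − 9281388375 − 5889651768 + 1300779480 = 19707739947.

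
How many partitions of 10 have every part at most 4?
p(10, parts ≤ 4) = 23

Partitions of 10 with all parts ≤ 4: 4+4+2, 4+4+1+1, 4+3+3, 4+3+2+1, 4+3+1+1+1, 4+2+2+2, 4+2+2+1+1, 4+2+1+1+1+1, 4+1+1+1+1+1+1, 3+3+3+1, 3+3+2+2, 3+3+2+1+1, 3+3+1+1+1+1, 3+2+2+2+1, 3+2+2+1+1+1, 3+2+1+1+1+1+1, 3+1+1+1+1+1+1+1, 2+2+2+2+2, 2+2+2+2+1+1, 2+2+2+1+1+1+1, 2+2+1+1+1+1+1+1, 2+1+1+1+1+1+1+1+1, 1+1+1+1+1+1+1+1+1+1. Count = 23.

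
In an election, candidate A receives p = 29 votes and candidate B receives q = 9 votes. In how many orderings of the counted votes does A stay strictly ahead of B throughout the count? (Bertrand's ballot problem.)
Strict-lead orderings = 85795600

Total orderings of the 38 votes with 29 for A: C(38, 29) = 163011640. By the Bertrand ballot formula (Cycle Lemma / reflection principle), the number of orderings in which A is strictly ahead of B throughout is (p − q)/(p + q) · C(p + q, p) = (29 − 9)/(29 + 9) · 163011640 = 85795600.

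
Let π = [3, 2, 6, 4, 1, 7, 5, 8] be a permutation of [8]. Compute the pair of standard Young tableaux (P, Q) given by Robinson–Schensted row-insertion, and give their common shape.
P = [1, 4, 5, 8] / [2, 6, 7] / [3];  Q = [1, 3, 6, 8] / [2, 4, 7] / [5];  common shape = (4, 3, 1)

Row-insert the values π_1, π_2, … into P one at a time, bumping the leftmost entry strictly greater than the inserted value down to the next row. The recording tableau Q records, in position (i, j), the step at which that cell was added to P.
  Insert 3 (step 1): P = [3];  Q = [1]
  Insert 2 (step 2): P = [2] / [3];  Q = [1] / [2]
  Insert 6 (step 3): P = [2, 6] / [3];  Q = [1, 3] / [2]
  Insert 4 (step 4): P = [2, 4] / [3, 6];  Q = [1, 3] / [2, 4]
  Insert 1 (step 5): P = [1, 4] / [2, 6] / [3];  Q = [1, 3] / [2, 4] / [5]
  Insert 7 (step 6): P = [1, 4, 7] / [2, 6] / [3];  Q = [1, 3, 6] / [2, 4] / [5]
  Insert 5 (step 7): P = [1, 4, 5] / [2, 6, 7] / [3];  Q = [1, 3, 6] / [2, 4, 7] / [5]
  Insert 8 (step 8): P = [1, 4, 5, 8] / [2, 6, 7] / [3];  Q = [1, 3, 6, 8] / [2, 4, 7] / [5]
Final shape: (4, 3, 1).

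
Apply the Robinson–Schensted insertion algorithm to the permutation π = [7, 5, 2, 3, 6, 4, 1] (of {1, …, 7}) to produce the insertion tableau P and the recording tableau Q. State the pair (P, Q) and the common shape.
P = [1, 3, 4] / [2, 6] / [5] / [7];  Q = [1, 4, 5] / [2, 6] / [3] / [7];  common shape = (3, 2, 1, 1)

Row-insert the values π_1, π_2, … into P one at a time, bumping the leftmost entry strictly greater than the inserted value down to the next row. The recording tableau Q records, in position (i, j), the step at which that cell was added to P.
  Insert 7 (step 1): P = [7];  Q = [1]
  Insert 5 (step 2): P = [5] / [7];  Q = [1] / [2]
  Insert 2 (step 3): P = [2] / [5] / [7];  Q = [1] / [2] / [3]
  Insert 3 (step 4): P = [2, 3] / [5] / [7];  Q = [1, 4] / [2] / [3]
  Insert 6 (step 5): P = [2, 3, 6] / [5] / [7];  Q = [1, 4, 5] / [2] / [3]
  Insert 4 (step 6): P = [2, 3, 4] / [5, 6] / [7];  Q = [1, 4, 5] / [2, 6] / [3]
  Insert 1 (step 7): P = [1, 3, 4] / [2, 6] / [5] / [7];  Q = [1, 4, 5] / [2, 6] / [3] / [7]
Final shape: (3, 2, 1, 1).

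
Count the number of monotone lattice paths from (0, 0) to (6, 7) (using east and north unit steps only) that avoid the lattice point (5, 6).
Number of paths = 792

Total paths from (0, 0) to (6, 7): C(13, 6) = 1716. Paths through (5, 6): (paths (0, 0) → (5, 6)) × (paths (5, 6) → (6, 7)) = C(11, 5) · C(2, 1) = 462 · 2 = 924. Avoidance count = 1716 − 924 = 792.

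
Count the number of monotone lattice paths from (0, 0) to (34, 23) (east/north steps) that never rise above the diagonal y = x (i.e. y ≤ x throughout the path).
Number of paths = 1820529677650320

By the reflection principle (André's argument), the number of monotone paths to (34, 23) with n ≤ m that never go above y = x is C(57, 34) − C(57, 35) = 5309878226480100 − 3489348548829780 = 1820529677650320.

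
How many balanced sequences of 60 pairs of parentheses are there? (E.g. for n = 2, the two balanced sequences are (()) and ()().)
C_60 = 1583850964596120042686772779038896

These balanced parentheses are counted by the Catalan number C_n = (1/(n + 1)) · C(2n, n). For n = 60: C_60 = (1/61) · C(120, 60) = 96614908840363322603893139521372656/61 = 1583850964596120042686772779038896.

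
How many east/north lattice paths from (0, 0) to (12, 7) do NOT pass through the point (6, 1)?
Number of paths = 43920

Total paths from (0, 0) to (12, 7): C(19, 12) = 50388. Paths through (6, 1): (paths (0, 0) → (6, 1)) × (paths (6, 1) → (12, 7)) = C(7, 6) · C(12, 6) = 7 · 924 = 6468. Avoidance count = 50388 − 6468 = 43920.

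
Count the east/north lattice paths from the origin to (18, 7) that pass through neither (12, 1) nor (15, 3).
Number of paths = 444678

Inclusion–exclusion. Total paths: C(25, 18) = 480700. Through P₁: C(13, 12)·C(12, 6) = 12012. Through P₂: C(18, 15)·C(7, 3) = 28560. Since P₁ is strictly southwest of P₂, a monotone path through both must visit P₁ then P₂; paths through both = C(13, 12)·C(5, 3)·C(7, 3) = 4550. Avoid both = 480700 − 12012 − 28560 + 4550 = 444678.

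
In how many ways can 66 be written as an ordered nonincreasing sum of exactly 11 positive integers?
p(66, 11 parts) = 148847

Partitions of n into exactly k parts are in bijection with partitions of n − k into at most k parts (subtract 1 from each part). So p(66, exactly 11) = p(55, parts ≤ 11). Computing via the recurrence p(m, j) = p(m, j−1) + p(m−j, j) gives 148847.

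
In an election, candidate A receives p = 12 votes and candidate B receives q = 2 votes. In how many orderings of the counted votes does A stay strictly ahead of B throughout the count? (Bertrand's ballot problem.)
Strict-lead orderings = 65

Total orderings of the 14 votes with 12 for A: C(14, 12) = 91. By the Bertrand ballot formula (Cycle Lemma / reflection principle), the number of orderings in which A is strictly ahead of B throughout is (p − q)/(p + q) · C(p + q, p) = (12 − 2)/(12 + 2) · 91 = 65.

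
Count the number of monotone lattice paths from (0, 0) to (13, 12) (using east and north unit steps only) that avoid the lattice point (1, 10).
Number of paths = 5199299

Total paths from (0, 0) to (13, 12): C(25, 13) = 5200300. Paths through (1, 10): (paths (0, 0) → (1, 10)) × (paths (1, 10) → (13, 12)) = C(11, 1) · C(14, 12) = 11 · 91 = 1001. Avoidance count = 5200300 − 1001 = 5199299.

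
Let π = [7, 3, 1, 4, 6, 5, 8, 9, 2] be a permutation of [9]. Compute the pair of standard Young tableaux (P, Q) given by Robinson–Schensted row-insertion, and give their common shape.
P = [1, 2, 5, 8, 9] / [3, 4] / [6] / [7];  Q = [1, 4, 5, 7, 8] / [2, 6] / [3] / [9];  common shape = (5, 2, 1, 1)

Row-insert the values π_1, π_2, … into P one at a time, bumping the leftmost entry strictly greater than the inserted value down to the next row. The recording tableau Q records, in position (i, j), the step at which that cell was added to P.
  Insert 7 (step 1): P = [7];  Q = [1]
  Insert 3 (step 2): P = [3] / [7];  Q = [1] / [2]
  Insert 1 (step 3): P = [1] / [3] / [7];  Q = [1] / [2] / [3]
  Insert 4 (step 4): P = [1, 4] / [3] / [7];  Q = [1, 4] / [2] / [3]
  Insert 6 (step 5): P = [1, 4, 6] / [3] / [7];  Q = [1, 4, 5] / [2] / [3]
  Insert 5 (step 6): P = [1, 4, 5] / [3, 6] / [7];  Q = [1, 4, 5] / [2, 6] / [3]
  Insert 8 (step 7): P = [1, 4, 5, 8] / [3, 6] / [7];  Q = [1, 4, 5, 7] / [2, 6] / [3]
  Insert 9 (step 8): P = [1, 4, 5, 8, 9] / [3, 6] / [7];  Q = [1, 4, 5, 7, 8] / [2, 6] / [3]
  Insert 2 (step 9): P = [1, 2, 5, 8, 9] / [3, 4] / [6] / [7];  Q = [1, 4, 5, 7, 8] / [2, 6] / [3] / [9]
Final shape: (5, 2, 1, 1).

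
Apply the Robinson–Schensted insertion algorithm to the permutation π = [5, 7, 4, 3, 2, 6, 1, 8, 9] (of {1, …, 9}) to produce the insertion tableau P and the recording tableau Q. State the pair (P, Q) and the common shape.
P = [1, 6, 8, 9] / [2, 7] / [3] / [4] / [5];  Q = [1, 2, 8, 9] / [3, 6] / [4] / [5] / [7];  common shape = (4, 2, 1, 1, 1)

Row-insert the values π_1, π_2, … into P one at a time, bumping the leftmost entry strictly greater than the inserted value down to the next row. The recording tableau Q records, in position (i, j), the step at which that cell was added to P.
  Insert 5 (step 1): P = [5];  Q = [1]
  Insert 7 (step 2): P = [5, 7];  Q = [1, 2]
  Insert 4 (step 3): P = [4, 7] / [5];  Q = [1, 2] / [3]
  Insert 3 (step 4): P = [3, 7] / [4] / [5];  Q = [1, 2] / [3] / [4]
  Insert 2 (step 5): P = [2, 7] / [3] / [4] / [5];  Q = [1, 2] / [3] / [4] / [5]
  Insert 6 (step 6): P = [2, 6] / [3, 7] / [4] / [5];  Q = [1, 2] / [3, 6] / [4] / [5]
  Insert 1 (step 7): P = [1, 6] / [2, 7] / [3] / [4] / [5];  Q = [1, 2] / [3, 6] / [4] / [5] / [7]
  Insert 8 (step 8): P = [1, 6, 8] / [2, 7] / [3] / [4] / [5];  Q = [1, 2, 8] / [3, 6] / [4] / [5] / [7]
  Insert 9 (step 9): P = [1, 6, 8, 9] / [2, 7] / [3] / [4] / [5];  Q = [1, 2, 8, 9] / [3, 6] / [4] / [5] / [7]
Final shape: (4, 2, 1, 1, 1).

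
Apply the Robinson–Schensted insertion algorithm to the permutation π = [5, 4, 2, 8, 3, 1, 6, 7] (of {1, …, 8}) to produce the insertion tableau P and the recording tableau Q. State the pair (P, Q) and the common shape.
P = [1, 3, 6, 7] / [2, 8] / [4] / [5];  Q = [1, 4, 7, 8] / [2, 5] / [3] / [6];  common shape = (4, 2, 1, 1)

Row-insert the values π_1, π_2, … into P one at a time, bumping the leftmost entry strictly greater than the inserted value down to the next row. The recording tableau Q records, in position (i, j), the step at which that cell was added to P.
  Insert 5 (step 1): P = [5];  Q = [1]
  Insert 4 (step 2): P = [4] / [5];  Q = [1] / [2]
  Insert 2 (step 3): P = [2] / [4] / [5];  Q = [1] / [2] / [3]
  Insert 8 (step 4): P = [2, 8] / [4] / [5];  Q = [1, 4] / [2] / [3]
  Insert 3 (step 5): P = [2, 3] / [4, 8] / [5];  Q = [1, 4] / [2, 5] / [3]
  Insert 1 (step 6): P = [1, 3] / [2, 8] / [4] / [5];  Q = [1, 4] / [2, 5] / [3] / [6]
  Insert 6 (step 7): P = [1, 3, 6] / [2, 8] / [4] / [5];  Q = [1, 4, 7] / [2, 5] / [3] / [6]
  Insert 7 (step 8): P = [1, 3, 6, 7] / [2, 8] / [4] / [5];  Q = [1, 4, 7, 8] / [2, 5] / [3] / [6]
Final shape: (4, 2, 1, 1).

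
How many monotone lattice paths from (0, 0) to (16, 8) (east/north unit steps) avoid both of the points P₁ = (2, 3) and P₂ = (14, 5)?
Number of paths = 512011

Inclusion–exclusion. Total paths: C(24, 16) = 735471. Through P₁: C(5, 2)·C(19, 14) = 116280. Through P₂: C(19, 14)·C(5, 2) = 116280. Since P₁ is strictly southwest of P₂, a monotone path through both must visit P₁ then P₂; paths through both = C(5, 2)·C(14, 12)·C(5, 2) = 9100. Avoid both = 735471 − 116280 − 116280 + 9100 = 512011.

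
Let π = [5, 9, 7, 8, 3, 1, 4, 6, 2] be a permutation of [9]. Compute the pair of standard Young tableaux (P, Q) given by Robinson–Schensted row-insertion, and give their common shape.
P = [1, 2, 6] / [3, 4, 8] / [5, 7] / [9];  Q = [1, 2, 4] / [3, 7, 8] / [5, 9] / [6];  common shape = (3, 3, 2, 1)

Row-insert the values π_1, π_2, … into P one at a time, bumping the leftmost entry strictly greater than the inserted value down to the next row. The recording tableau Q records, in position (i, j), the step at which that cell was added to P.
  Insert 5 (step 1): P = [5];  Q = [1]
  Insert 9 (step 2): P = [5, 9];  Q = [1, 2]
  Insert 7 (step 3): P = [5, 7] / [9];  Q = [1, 2] / [3]
  Insert 8 (step 4): P = [5, 7, 8] / [9];  Q = [1, 2, 4] / [3]
  Insert 3 (step 5): P = [3, 7, 8] / [5] / [9];  Q = [1, 2, 4] / [3] / [5]
  Insert 1 (step 6): P = [1, 7, 8] / [3] / [5] / [9];  Q = [1, 2, 4] / [3] / [5] / [6]
  Insert 4 (step 7): P = [1, 4, 8] / [3, 7] / [5] / [9];  Q = [1, 2, 4] / [3, 7] / [5] / [6]
  Insert 6 (step 8): P = [1, 4, 6] / [3, 7, 8] / [5] / [9];  Q = [1, 2, 4] / [3, 7, 8] / [5] / [6]
  Insert 2 (step 9): P = [1, 2, 6] / [3, 4, 8] / [5, 7] / [9];  Q = [1, 2, 4] / [3, 7, 8] / [5, 9] / [6]
Final shape: (3, 3, 2, 1).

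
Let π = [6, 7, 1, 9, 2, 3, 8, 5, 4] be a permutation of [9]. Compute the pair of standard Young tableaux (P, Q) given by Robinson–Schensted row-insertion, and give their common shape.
P = [1, 2, 3, 4] / [5, 7, 8] / [6] / [9];  Q = [1, 2, 4, 7] / [3, 5, 6] / [8] / [9];  common shape = (4, 3, 1, 1)

Row-insert the values π_1, π_2, … into P one at a time, bumping the leftmost entry strictly greater than the inserted value down to the next row. The recording tableau Q records, in position (i, j), the step at which that cell was added to P.
  Insert 6 (step 1): P = [6];  Q = [1]
  Insert 7 (step 2): P = [6, 7];  Q = [1, 2]
  Insert 1 (step 3): P = [1, 7] / [6];  Q = [1, 2] / [3]
  Insert 9 (step 4): P = [1, 7, 9] / [6];  Q = [1, 2, 4] / [3]
  Insert 2 (step 5): P = [1, 2, 9] / [6, 7];  Q = [1, 2, 4] / [3, 5]
  Insert 3 (step 6): P = [1, 2, 3] / [6, 7, 9];  Q = [1, 2, 4] / [3, 5, 6]
  Insert 8 (step 7): P = [1, 2, 3, 8] / [6, 7, 9];  Q = [1, 2, 4, 7] / [3, 5, 6]
  Insert 5 (step 8): P = [1, 2, 3, 5] / [6, 7, 8] / [9];  Q = [1, 2, 4, 7] / [3, 5, 6] / [8]
  Insert 4 (step 9): P = [1, 2, 3, 4] / [5, 7, 8] / [6] / [9];  Q = [1, 2, 4, 7] / [3, 5, 6] / [8] / [9]
Final shape: (4, 3, 1, 1).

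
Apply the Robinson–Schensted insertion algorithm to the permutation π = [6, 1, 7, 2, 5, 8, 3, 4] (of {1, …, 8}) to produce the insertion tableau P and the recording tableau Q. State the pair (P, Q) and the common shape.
P = [1, 2, 3, 4] / [5, 7, 8] / [6];  Q = [1, 3, 5, 6] / [2, 4, 8] / [7];  common shape = (4, 3, 1)

Row-insert the values π_1, π_2, … into P one at a time, bumping the leftmost entry strictly greater than the inserted value down to the next row. The recording tableau Q records, in position (i, j), the step at which that cell was added to P.
  Insert 6 (step 1): P = [6];  Q = [1]
  Insert 1 (step 2): P = [1] / [6];  Q = [1] / [2]
  Insert 7 (step 3): P = [1, 7] / [6];  Q = [1, 3] / [2]
  Insert 2 (step 4): P = [1, 2] / [6, 7];  Q = [1, 3] / [2, 4]
  Insert 5 (step 5): P = [1, 2, 5] / [6, 7];  Q = [1, 3, 5] / [2, 4]
  Insert 8 (step 6): P = [1, 2, 5, 8] / [6, 7];  Q = [1, 3, 5, 6] / [2, 4]
  Insert 3 (step 7): P = [1, 2, 3, 8] / [5, 7] / [6];  Q = [1, 3, 5, 6] / [2, 4] / [7]
  Insert 4 (step 8): P = [1, 2, 3, 4] / [5, 7, 8] / [6];  Q = [1, 3, 5, 6] / [2, 4, 8] / [7]
Final shape: (4, 3, 1).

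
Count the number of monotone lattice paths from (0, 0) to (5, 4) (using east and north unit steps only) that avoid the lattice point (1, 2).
Number of paths = 81

Total paths from (0, 0) to (5, 4): C(9, 5) = 126. Paths through (1, 2): (paths (0, 0) → (1, 2)) × (paths (1, 2) → (5, 4)) = C(3, 1) · C(6, 4) = 3 · 15 = 45. Avoidance count = 126 − 45 = 81.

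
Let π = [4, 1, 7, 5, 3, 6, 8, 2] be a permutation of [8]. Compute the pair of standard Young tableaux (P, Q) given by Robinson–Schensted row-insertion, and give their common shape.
P = [1, 2, 6, 8] / [3, 5] / [4] / [7];  Q = [1, 3, 6, 7] / [2, 4] / [5] / [8];  common shape = (4, 2, 1, 1)

Row-insert the values π_1, π_2, … into P one at a time, bumping the leftmost entry strictly greater than the inserted value down to the next row. The recording tableau Q records, in position (i, j), the step at which that cell was added to P.
  Insert 4 (step 1): P = [4];  Q = [1]
  Insert 1 (step 2): P = [1] / [4];  Q = [1] / [2]
  Insert 7 (step 3): P = [1, 7] / [4];  Q = [1, 3] / [2]
  Insert 5 (step 4): P = [1, 5] / [4, 7];  Q = [1, 3] / [2, 4]
  Insert 3 (step 5): P = [1, 3] / [4, 5] / [7];  Q = [1, 3] / [2, 4] / [5]
  Insert 6 (step 6): P = [1, 3, 6] / [4, 5] / [7];  Q = [1, 3, 6] / [2, 4] / [5]
  Insert 8 (step 7): P = [1, 3, 6, 8] / [4, 5] / [7];  Q = [1, 3, 6, 7] / [2, 4] / [5]
  Insert 2 (step 8): P = [1, 2, 6, 8] / [3, 5] / [4] / [7];  Q = [1, 3, 6, 7] / [2, 4] / [5] / [8]
Final shape: (4, 2, 1, 1).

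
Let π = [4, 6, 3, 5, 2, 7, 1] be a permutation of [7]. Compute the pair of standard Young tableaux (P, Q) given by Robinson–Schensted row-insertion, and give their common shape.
P = [1, 5, 7] / [2, 6] / [3] / [4];  Q = [1, 2, 6] / [3, 4] / [5] / [7];  common shape = (3, 2, 1, 1)

Row-insert the values π_1, π_2, … into P one at a time, bumping the leftmost entry strictly greater than the inserted value down to the next row. The recording tableau Q records, in position (i, j), the step at which that cell was added to P.
  Insert 4 (step 1): P = [4];  Q = [1]
  Insert 6 (step 2): P = [4, 6];  Q = [1, 2]
  Insert 3 (step 3): P = [3, 6] / [4];  Q = [1, 2] / [3]
  Insert 5 (step 4): P = [3, 5] / [4, 6];  Q = [1, 2] / [3, 4]
  Insert 2 (step 5): P = [2, 5] / [3, 6] / [4];  Q = [1, 2] / [3, 4] / [5]
  Insert 7 (step 6): P = [2, 5, 7] / [3, 6] / [4];  Q = [1, 2, 6] / [3, 4] / [5]
  Insert 1 (step 7): P = [1, 5, 7] / [2, 6] / [3] / [4];  Q = [1, 2, 6] / [3, 4] / [5] / [7]
Final shape: (3, 2, 1, 1).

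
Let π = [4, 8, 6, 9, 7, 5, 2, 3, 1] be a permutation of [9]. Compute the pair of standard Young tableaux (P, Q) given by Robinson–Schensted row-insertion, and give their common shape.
P = [1, 3, 7] / [2, 5] / [4, 9] / [6] / [8];  Q = [1, 2, 4] / [3, 5] / [6, 8] / [7] / [9];  common shape = (3, 2, 2, 1, 1)

Row-insert the values π_1, π_2, … into P one at a time, bumping the leftmost entry strictly greater than the inserted value down to the next row. The recording tableau Q records, in position (i, j), the step at which that cell was added to P.
  Insert 4 (step 1): P = [4];  Q = [1]
  Insert 8 (step 2): P = [4, 8];  Q = [1, 2]
  Insert 6 (step 3): P = [4, 6] / [8];  Q = [1, 2] / [3]
  Insert 9 (step 4): P = [4, 6, 9] / [8];  Q = [1, 2, 4] / [3]
  Insert 7 (step 5): P = [4, 6, 7] / [8, 9];  Q = [1, 2, 4] / [3, 5]
  Insert 5 (step 6): P = [4, 5, 7] / [6, 9] / [8];  Q = [1, 2, 4] / [3, 5] / [6]
  Insert 2 (step 7): P = [2, 5, 7] / [4, 9] / [6] / [8];  Q = [1, 2, 4] / [3, 5] / [6] / [7]
  Insert 3 (step 8): P = [2, 3, 7] / [4, 5] / [6, 9] / [8];  Q = [1, 2, 4] / [3, 5] / [6, 8] / [7]
  Insert 1 (step 9): P = [1, 3, 7] / [2, 5] / [4, 9] / [6] / [8];  Q = [1, 2, 4] / [3, 5] / [6, 8] / [7] / [9]
Final shape: (3, 2, 2, 1, 1).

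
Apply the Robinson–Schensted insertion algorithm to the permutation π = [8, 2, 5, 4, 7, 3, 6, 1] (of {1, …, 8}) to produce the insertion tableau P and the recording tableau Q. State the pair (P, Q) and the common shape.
P = [1, 3, 6] / [2, 7] / [4] / [5] / [8];  Q = [1, 3, 5] / [2, 7] / [4] / [6] / [8];  common shape = (3, 2, 1, 1, 1)

Row-insert the values π_1, π_2, … into P one at a time, bumping the leftmost entry strictly greater than the inserted value down to the next row. The recording tableau Q records, in position (i, j), the step at which that cell was added to P.
  Insert 8 (step 1): P = [8];  Q = [1]
  Insert 2 (step 2): P = [2] / [8];  Q = [1] / [2]
  Insert 5 (step 3): P = [2, 5] / [8];  Q = [1, 3] / [2]
  Insert 4 (step 4): P = [2, 4] / [5] / [8];  Q = [1, 3] / [2] / [4]
  Insert 7 (step 5): P = [2, 4, 7] / [5] / [8];  Q = [1, 3, 5] / [2] / [4]
  Insert 3 (step 6): P = [2, 3, 7] / [4] / [5] / [8];  Q = [1, 3, 5] / [2] / [4] / [6]
  Insert 6 (step 7): P = [2, 3, 6] / [4, 7] / [5] / [8];  Q = [1, 3, 5] / [2, 7] / [4] / [6]
  Insert 1 (step 8): P = [1, 3, 6] / [2, 7] / [4] / [5] / [8];  Q = [1, 3, 5] / [2, 7] / [4] / [6] / [8]
Final shape: (3, 2, 1, 1, 1).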